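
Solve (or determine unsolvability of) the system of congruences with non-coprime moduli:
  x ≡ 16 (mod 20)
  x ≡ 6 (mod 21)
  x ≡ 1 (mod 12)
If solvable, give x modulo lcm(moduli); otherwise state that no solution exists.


Moduli 20, 21, 12 are not pairwise coprime, so CRT works modulo lcm(m_i) when all pairwise compatibility conditions hold.
Pairwise compatibility: gcd(m_i, m_j) must divide a_i - a_j for every pair.
Merge one congruence at a time:
  Start: x ≡ 16 (mod 20).
  Combine with x ≡ 6 (mod 21): gcd(20, 21) = 1; 6 - 16 = -10, which IS divisible by 1, so compatible.
    Write x = 16 + 20·t and substitute into x ≡ 6 (mod 21): 20·t ≡ 6 − 16 = -10 (mod 21).
    Reduce coefficients mod 21: 20·t ≡ 11 (mod 21).
    The inverse of 20 mod 21 is 20 (since 20·20 = 400 = 19·21 + 1), so t ≡ 20·11 = 220 ≡ 10 (mod 21).
    Then x = 16 + 20·10 = 216, valid modulo lcm(20, 21) = 420: x ≡ 216 (mod 420).
  Combine with x ≡ 1 (mod 12): gcd(420, 12) = 12, and 1 - 216 = -215 is NOT divisible by 12.
    ⇒ system is inconsistent (no integer solution).

No solution (the system is inconsistent).


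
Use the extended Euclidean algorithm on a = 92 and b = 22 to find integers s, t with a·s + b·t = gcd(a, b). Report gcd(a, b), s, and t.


Euclidean algorithm on (92, 22) — divide until remainder is 0:
  92 = 4 · 22 + 4
  22 = 5 · 4 + 2
  4 = 2 · 2 + 0
gcd(92, 22) = 2.
Track Bezout coefficients alongside the remainders: start with r₀ = 92 = a·1 + b·0 (s = 1, t = 0) and r₁ = 22 = a·0 + b·1 (s = 0, t = 1); each new remainder r_{k+1} = r_{k-1} − q_k·r_k inherits s_{k+1} = s_{k-1} − q_k·s_k, t_{k+1} = t_{k-1} − q_k·t_k, so r_k = a·s_k + b·t_k at every step:
  q = 4: r = 4, s = 1 − 4·0 = 1, t = 0 − 4·1 = -4  (check: 92·1 + 22·(-4) = 4)
  q = 5: r = 2, s = 0 − 5·1 = -5, t = 1 − 5·(-4) = 21  (check: 92·(-5) + 22·21 = 2)
The row with r = 2 (the gcd) gives the Bezout coefficients s = -5, t = 21.
Result: 92 · (-5) + 22 · (21) = 2.

gcd(92, 22) = 2; s = -5, t = 21 (check: 92·(-5) + 22·21 = 2).


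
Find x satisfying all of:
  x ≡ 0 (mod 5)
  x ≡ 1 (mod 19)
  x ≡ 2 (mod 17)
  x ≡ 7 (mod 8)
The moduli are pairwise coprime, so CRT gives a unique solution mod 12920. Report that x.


Product of moduli M = 5 · 19 · 17 · 8 = 12920.
Merge one congruence at a time:
  Start: x ≡ 0 (mod 5).
  Combine with x ≡ 1 (mod 19); new modulus lcm = 95.
    Write x = 0 + 5·t and substitute into x ≡ 1 (mod 19): 5·t ≡ 1 − 0 = 1 (mod 19).
    The inverse of 5 mod 19 is 4 (since 5·4 = 20 = 1·19 + 1), so t ≡ 4·1 = 4 ≡ 4 (mod 19).
    Then x = 0 + 5·4 = 20, valid modulo lcm(5, 19) = 95: x ≡ 20 (mod 95).
  Combine with x ≡ 2 (mod 17); new modulus lcm = 1615.
    Write x = 20 + 95·t and substitute into x ≡ 2 (mod 17): 95·t ≡ 2 − 20 = -18 (mod 17).
    Reduce coefficients mod 17: 10·t ≡ 16 (mod 17).
    The inverse of 10 mod 17 is 12 (since 10·12 = 120 = 7·17 + 1), so t ≡ 12·16 = 192 ≡ 5 (mod 17).
    Then x = 20 + 95·5 = 495, valid modulo lcm(95, 17) = 1615: x ≡ 495 (mod 1615).
  Combine with x ≡ 7 (mod 8); new modulus lcm = 12920.
    Write x = 495 + 1615·t and substitute into x ≡ 7 (mod 8): 1615·t ≡ 7 − 495 = -488 (mod 8).
    Reduce coefficients mod 8: 7·t ≡ 0 (mod 8).
    The inverse of 7 mod 8 is 7 (since 7·7 = 49 = 6·8 + 1), so t ≡ 7·0 = 0 ≡ 0 (mod 8).
    Then x = 495 + 1615·0 = 495, valid modulo lcm(1615, 8) = 12920: x ≡ 495 (mod 12920).
Verify against each original: 495 mod 5 = 0, 495 mod 19 = 1, 495 mod 17 = 2, 495 mod 8 = 7.

x ≡ 495 (mod 12920).


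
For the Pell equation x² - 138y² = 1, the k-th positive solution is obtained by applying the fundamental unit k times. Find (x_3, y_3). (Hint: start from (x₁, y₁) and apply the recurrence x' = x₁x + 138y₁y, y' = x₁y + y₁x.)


Step 1: Find the fundamental solution (x₁, y₁) of x² - 138y² = 1.
  Expand √138 as a continued fraction. a₀ = ⌊√138⌋ = 11; iterate m_{k+1} = d_k·a_k − m_k, d_{k+1} = (138 − m_{k+1}²)/d_k, a_{k+1} = ⌊(a₀ + m_{k+1})/d_{k+1}⌋ (starting m₀ = 0, d₀ = 1), with convergents p_k = a_k·p_{k-1} + p_{k-2}, q_k = a_k·q_{k-1} + q_{k-2} (p₋₁ = 1, q₋₁ = 0):
  k = 0: a₀ = 11; p₀/q₀ = 11/1; p₀² − 138·q₀² = 121 − 138 = -17.
  k = 1: m = 11, d = 17, a = ⌊(11 + 11)/17⌋ = 1; p/q = (1·11 + 1)/(1·1 + 0) = 12/1; p² − 138·q² = 144 − 138 = 6.
  k = 2: m = 6, d = 6, a = ⌊(11 + 6)/6⌋ = 2; p/q = (2·12 + 11)/(2·1 + 1) = 35/3; p² − 138·q² = 1225 − 1242 = -17.
  k = 3: m = 6, d = 17, a = ⌊(11 + 6)/17⌋ = 1; p/q = (1·35 + 12)/(1·3 + 1) = 47/4; p² − 138·q² = 2209 − 2208 = 1.
  The first convergent with p² − 138·q² = 1 gives the fundamental solution (x₁, y₁) = (47, 4).
Step 2: Apply the recurrence (x_{n+1}, y_{n+1}) = (x₁x_n + 138y₁y_n, x₁y_n + y₁x_n) repeatedly.
  From (x_1, y_1) = (47, 4): x_2 = 47·47 + 138·4·4 = 4417; y_2 = 47·4 + 4·47 = 376.
  From (x_2, y_2) = (4417, 376): x_3 = 47·4417 + 138·4·376 = 415151; y_3 = 47·376 + 4·4417 = 35340.
Step 3: Verify x_3² - 138·y_3² = 172350352801 - 172350352800 = 1 (should be 1). ✓

(x_1, y_1) = (47, 4); (x_3, y_3) = (415151, 35340).


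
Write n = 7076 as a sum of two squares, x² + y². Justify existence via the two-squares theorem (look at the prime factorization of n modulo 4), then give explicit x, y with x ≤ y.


Step 1: Factor n = 7076 = 2^2 · 29 · 61.
Step 2: Check the mod-4 condition on each prime factor: 2 = 2 (special); 29 ≡ 1 (mod 4), exponent 1; 61 ≡ 1 (mod 4), exponent 1.
All primes ≡ 3 (mod 4) appear to even exponent (or don't appear), so by the two-squares theorem n IS expressible as a sum of two squares.
Step 3: Build a representation. Group n = k² · m with k = 2 and m = 29 · 61 = 1769 (a product of primes ≡ 1 (mod 4)); a representation of m scales to one of n via (k·x)² + (k·y)² = k²(x² + y²). Each prime p ≡ 1 (mod 4) is itself a sum of two squares; find a² by testing p − a² for a perfect square:
  29: 29 − 1² = 28, 29 − 2² = 25 = 5² ⇒ 29 = 2² + 5².
  61: 61 − 1² = 60, 61 − 2² = 57, 61 − 3² = 52, 61 − 4² = 45, 61 − 5² = 36 = 6² ⇒ 61 = 5² + 6².
  Combine using the Brahmagupta–Fibonacci identity (a² + b²)(c² + d²) = (ac − bd)² + (ad + bc)² = (ac + bd)² + (ad − bc)²:
  29 · 61 = 1769: from (2² + 5²)(5² + 6²), take (2·5 − 5·6, 2·6 + 5·5) = (10 − 30, 12 + 25) = (-20, 37); dropping signs (only squares matter) gives (20, 37); check 20² + 37² = 400 + 1369 = 1769 ✓.
  Scale by k = 2: (2·20, 2·37) = (40, 74).
Step 4: Order so x ≤ y and verify: 40² + 74² = 1600 + 5476 = 7076 = n. ✓

n = 7076 = 40² + 74² (one valid representation with x ≤ y).


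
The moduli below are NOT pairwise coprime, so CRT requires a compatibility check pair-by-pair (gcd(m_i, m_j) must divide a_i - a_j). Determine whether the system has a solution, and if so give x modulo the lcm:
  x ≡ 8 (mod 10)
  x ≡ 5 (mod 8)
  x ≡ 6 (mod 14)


Moduli 10, 8, 14 are not pairwise coprime, so CRT works modulo lcm(m_i) when all pairwise compatibility conditions hold.
Pairwise compatibility: gcd(m_i, m_j) must divide a_i - a_j for every pair.
Merge one congruence at a time:
  Start: x ≡ 8 (mod 10).
  Combine with x ≡ 5 (mod 8): gcd(10, 8) = 2, and 5 - 8 = -3 is NOT divisible by 2.
    ⇒ system is inconsistent (no integer solution).

No solution (the system is inconsistent).


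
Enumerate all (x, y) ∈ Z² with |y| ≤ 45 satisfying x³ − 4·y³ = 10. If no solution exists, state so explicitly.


The equation is x³ - 4y³ = 10. For fixed y, x³ = 4·y³ + 10, so a solution requires the RHS to be a perfect cube.
Strategy: iterate y from -45 to 45, compute RHS = 4·y³ + 10, and check whether it is a (positive or negative) perfect cube.
Check small values of y:
  y = 0: RHS = 10 is not a perfect cube.
  y = 1: RHS = 14 is not a perfect cube.
  y = -1: RHS = 6 is not a perfect cube.
  y = 2: RHS = 42 is not a perfect cube.
  y = -2: RHS = -22 is not a perfect cube.
  y = 3: RHS = 118 is not a perfect cube.
  y = -3: RHS = -98 is not a perfect cube.
Continuing the search up to |y| = 45 finds no solutions either.
No (x, y) in the scanned range satisfies the equation.

No integer solutions with |y| ≤ 45.


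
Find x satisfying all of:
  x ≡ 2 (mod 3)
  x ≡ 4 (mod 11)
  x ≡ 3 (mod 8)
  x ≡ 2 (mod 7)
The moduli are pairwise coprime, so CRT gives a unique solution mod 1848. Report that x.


Product of moduli M = 3 · 11 · 8 · 7 = 1848.
Merge one congruence at a time:
  Start: x ≡ 2 (mod 3).
  Combine with x ≡ 4 (mod 11); new modulus lcm = 33.
    Write x = 2 + 3·t and substitute into x ≡ 4 (mod 11): 3·t ≡ 4 − 2 = 2 (mod 11).
    The inverse of 3 mod 11 is 4 (since 3·4 = 12 = 1·11 + 1), so t ≡ 4·2 = 8 ≡ 8 (mod 11).
    Then x = 2 + 3·8 = 26, valid modulo lcm(3, 11) = 33: x ≡ 26 (mod 33).
  Combine with x ≡ 3 (mod 8); new modulus lcm = 264.
    Write x = 26 + 33·t and substitute into x ≡ 3 (mod 8): 33·t ≡ 3 − 26 = -23 (mod 8).
    Reduce coefficients mod 8: 1·t ≡ 1 (mod 8).
    So t ≡ 1 (mod 8).
    Then x = 26 + 33·1 = 59, valid modulo lcm(33, 8) = 264: x ≡ 59 (mod 264).
  Combine with x ≡ 2 (mod 7); new modulus lcm = 1848.
    Write x = 59 + 264·t and substitute into x ≡ 2 (mod 7): 264·t ≡ 2 − 59 = -57 (mod 7).
    Reduce coefficients mod 7: 5·t ≡ 6 (mod 7).
    The inverse of 5 mod 7 is 3 (since 5·3 = 15 = 2·7 + 1), so t ≡ 3·6 = 18 ≡ 4 (mod 7).
    Then x = 59 + 264·4 = 1115, valid modulo lcm(264, 7) = 1848: x ≡ 1115 (mod 1848).
Verify against each original: 1115 mod 3 = 2, 1115 mod 11 = 4, 1115 mod 8 = 3, 1115 mod 7 = 2.

x ≡ 1115 (mod 1848).


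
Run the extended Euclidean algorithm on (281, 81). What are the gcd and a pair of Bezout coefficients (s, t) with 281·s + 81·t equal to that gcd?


Euclidean algorithm on (281, 81) — divide until remainder is 0:
  281 = 3 · 81 + 38
  81 = 2 · 38 + 5
  38 = 7 · 5 + 3
  5 = 1 · 3 + 2
  3 = 1 · 2 + 1
  2 = 2 · 1 + 0
gcd(281, 81) = 1.
Track Bezout coefficients alongside the remainders: start with r₀ = 281 = a·1 + b·0 (s = 1, t = 0) and r₁ = 81 = a·0 + b·1 (s = 0, t = 1); each new remainder r_{k+1} = r_{k-1} − q_k·r_k inherits s_{k+1} = s_{k-1} − q_k·s_k, t_{k+1} = t_{k-1} − q_k·t_k, so r_k = a·s_k + b·t_k at every step:
  q = 3: r = 38, s = 1 − 3·0 = 1, t = 0 − 3·1 = -3  (check: 281·1 + 81·(-3) = 38)
  q = 2: r = 5, s = 0 − 2·1 = -2, t = 1 − 2·(-3) = 7  (check: 281·(-2) + 81·7 = 5)
  q = 7: r = 3, s = 1 − 7·(-2) = 15, t = -3 − 7·7 = -52  (check: 281·15 + 81·(-52) = 3)
  q = 1: r = 2, s = -2 − 1·15 = -17, t = 7 − 1·(-52) = 59  (check: 281·(-17) + 81·59 = 2)
  q = 1: r = 1, s = 15 − 1·(-17) = 32, t = -52 − 1·59 = -111  (check: 281·32 + 81·(-111) = 1)
The row with r = 1 (the gcd) gives the Bezout coefficients s = 32, t = -111.
Result: 281 · (32) + 81 · (-111) = 1.

gcd(281, 81) = 1; s = 32, t = -111 (check: 281·32 + 81·(-111) = 1).


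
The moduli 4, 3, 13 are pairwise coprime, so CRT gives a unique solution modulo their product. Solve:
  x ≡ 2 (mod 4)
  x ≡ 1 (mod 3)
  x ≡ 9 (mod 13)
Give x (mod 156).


Moduli 4, 3, 13 are pairwise coprime; by CRT there is a unique solution modulo M = 4 · 3 · 13 = 156.
Solve pairwise, accumulating the modulus:
  Start with x ≡ 2 (mod 4).
  Combine with x ≡ 1 (mod 3): since gcd(4, 3) = 1, we get a unique residue mod 12.
    Write x = 2 + 4·t and substitute into x ≡ 1 (mod 3): 4·t ≡ 1 − 2 = -1 (mod 3).
    Reduce coefficients mod 3: 1·t ≡ 2 (mod 3).
    So t ≡ 2 (mod 3).
    Then x = 2 + 4·2 = 10, valid modulo lcm(4, 3) = 12: x ≡ 10 (mod 12).
  Combine with x ≡ 9 (mod 13): since gcd(12, 13) = 1, we get a unique residue mod 156.
    Write x = 10 + 12·t and substitute into x ≡ 9 (mod 13): 12·t ≡ 9 − 10 = -1 (mod 13).
    Reduce coefficients mod 13: 12·t ≡ 12 (mod 13).
    The inverse of 12 mod 13 is 12 (since 12·12 = 144 = 11·13 + 1), so t ≡ 12·12 = 144 ≡ 1 (mod 13).
    Then x = 10 + 12·1 = 22, valid modulo lcm(12, 13) = 156: x ≡ 22 (mod 156).
Verify: 22 mod 4 = 2 ✓, 22 mod 3 = 1 ✓, 22 mod 13 = 9 ✓.

x ≡ 22 (mod 156).


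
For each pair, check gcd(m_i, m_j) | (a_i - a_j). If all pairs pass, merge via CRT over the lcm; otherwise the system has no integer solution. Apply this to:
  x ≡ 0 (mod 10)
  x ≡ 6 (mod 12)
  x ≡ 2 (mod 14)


Moduli 10, 12, 14 are not pairwise coprime, so CRT works modulo lcm(m_i) when all pairwise compatibility conditions hold.
Pairwise compatibility: gcd(m_i, m_j) must divide a_i - a_j for every pair.
Merge one congruence at a time:
  Start: x ≡ 0 (mod 10).
  Combine with x ≡ 6 (mod 12): gcd(10, 12) = 2; 6 - 0 = 6, which IS divisible by 2, so compatible.
    Write x = 0 + 10·t and substitute into x ≡ 6 (mod 12): 10·t ≡ 6 − 0 = 6 (mod 12).
    Divide the congruence (and modulus) by g = 2: 5·t ≡ 3 (mod 6).
    The inverse of 5 mod 6 is 5 (since 5·5 = 25 = 4·6 + 1), so t ≡ 5·3 = 15 ≡ 3 (mod 6).
    Then x = 0 + 10·3 = 30, valid modulo lcm(10, 12) = 60: x ≡ 30 (mod 60).
  Combine with x ≡ 2 (mod 14): gcd(60, 14) = 2; 2 - 30 = -28, which IS divisible by 2, so compatible.
    Write x = 30 + 60·t and substitute into x ≡ 2 (mod 14): 60·t ≡ 2 − 30 = -28 (mod 14).
    Divide the congruence (and modulus) by g = 2: 30·t ≡ -14 (mod 7).
    Reduce coefficients mod 7: 2·t ≡ 0 (mod 7).
    The inverse of 2 mod 7 is 4 (since 2·4 = 8 = 1·7 + 1), so t ≡ 4·0 = 0 ≡ 0 (mod 7).
    Then x = 30 + 60·0 = 30, valid modulo lcm(60, 14) = 420: x ≡ 30 (mod 420).
Verify: 30 mod 10 = 0, 30 mod 12 = 6, 30 mod 14 = 2.

x ≡ 30 (mod 420).


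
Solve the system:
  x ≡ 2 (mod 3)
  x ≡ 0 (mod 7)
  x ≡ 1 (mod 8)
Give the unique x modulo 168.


Moduli 3, 7, 8 are pairwise coprime; by CRT there is a unique solution modulo M = 3 · 7 · 8 = 168.
Solve pairwise, accumulating the modulus:
  Start with x ≡ 2 (mod 3).
  Combine with x ≡ 0 (mod 7): since gcd(3, 7) = 1, we get a unique residue mod 21.
    Write x = 2 + 3·t and substitute into x ≡ 0 (mod 7): 3·t ≡ 0 − 2 = -2 (mod 7).
    Reduce coefficients mod 7: 3·t ≡ 5 (mod 7).
    The inverse of 3 mod 7 is 5 (since 3·5 = 15 = 2·7 + 1), so t ≡ 5·5 = 25 ≡ 4 (mod 7).
    Then x = 2 + 3·4 = 14, valid modulo lcm(3, 7) = 21: x ≡ 14 (mod 21).
  Combine with x ≡ 1 (mod 8): since gcd(21, 8) = 1, we get a unique residue mod 168.
    Write x = 14 + 21·t and substitute into x ≡ 1 (mod 8): 21·t ≡ 1 − 14 = -13 (mod 8).
    Reduce coefficients mod 8: 5·t ≡ 3 (mod 8).
    The inverse of 5 mod 8 is 5 (since 5·5 = 25 = 3·8 + 1), so t ≡ 5·3 = 15 ≡ 7 (mod 8).
    Then x = 14 + 21·7 = 161, valid modulo lcm(21, 8) = 168: x ≡ 161 (mod 168).
Verify: 161 mod 3 = 2 ✓, 161 mod 7 = 0 ✓, 161 mod 8 = 1 ✓.

x ≡ 161 (mod 168).


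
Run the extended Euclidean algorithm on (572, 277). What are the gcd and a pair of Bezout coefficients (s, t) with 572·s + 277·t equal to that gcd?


Euclidean algorithm on (572, 277) — divide until remainder is 0:
  572 = 2 · 277 + 18
  277 = 15 · 18 + 7
  18 = 2 · 7 + 4
  7 = 1 · 4 + 3
  4 = 1 · 3 + 1
  3 = 3 · 1 + 0
gcd(572, 277) = 1.
Track Bezout coefficients alongside the remainders: start with r₀ = 572 = a·1 + b·0 (s = 1, t = 0) and r₁ = 277 = a·0 + b·1 (s = 0, t = 1); each new remainder r_{k+1} = r_{k-1} − q_k·r_k inherits s_{k+1} = s_{k-1} − q_k·s_k, t_{k+1} = t_{k-1} − q_k·t_k, so r_k = a·s_k + b·t_k at every step:
  q = 2: r = 18, s = 1 − 2·0 = 1, t = 0 − 2·1 = -2  (check: 572·1 + 277·(-2) = 18)
  q = 15: r = 7, s = 0 − 15·1 = -15, t = 1 − 15·(-2) = 31  (check: 572·(-15) + 277·31 = 7)
  q = 2: r = 4, s = 1 − 2·(-15) = 31, t = -2 − 2·31 = -64  (check: 572·31 + 277·(-64) = 4)
  q = 1: r = 3, s = -15 − 1·31 = -46, t = 31 − 1·(-64) = 95  (check: 572·(-46) + 277·95 = 3)
  q = 1: r = 1, s = 31 − 1·(-46) = 77, t = -64 − 1·95 = -159  (check: 572·77 + 277·(-159) = 1)
The row with r = 1 (the gcd) gives the Bezout coefficients s = 77, t = -159.
Result: 572 · (77) + 277 · (-159) = 1.

gcd(572, 277) = 1; s = 77, t = -159 (check: 572·77 + 277·(-159) = 1).


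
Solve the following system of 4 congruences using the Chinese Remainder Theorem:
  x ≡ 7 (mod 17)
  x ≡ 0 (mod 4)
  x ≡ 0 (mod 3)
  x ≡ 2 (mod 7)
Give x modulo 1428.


Product of moduli M = 17 · 4 · 3 · 7 = 1428.
Merge one congruence at a time:
  Start: x ≡ 7 (mod 17).
  Combine with x ≡ 0 (mod 4); new modulus lcm = 68.
    Write x = 7 + 17·t and substitute into x ≡ 0 (mod 4): 17·t ≡ 0 − 7 = -7 (mod 4).
    Reduce coefficients mod 4: 1·t ≡ 1 (mod 4).
    So t ≡ 1 (mod 4).
    Then x = 7 + 17·1 = 24, valid modulo lcm(17, 4) = 68: x ≡ 24 (mod 68).
  Combine with x ≡ 0 (mod 3); new modulus lcm = 204.
    Write x = 24 + 68·t and substitute into x ≡ 0 (mod 3): 68·t ≡ 0 − 24 = -24 (mod 3).
    Reduce coefficients mod 3: 2·t ≡ 0 (mod 3).
    The inverse of 2 mod 3 is 2 (since 2·2 = 4 = 1·3 + 1), so t ≡ 2·0 = 0 ≡ 0 (mod 3).
    Then x = 24 + 68·0 = 24, valid modulo lcm(68, 3) = 204: x ≡ 24 (mod 204).
  Combine with x ≡ 2 (mod 7); new modulus lcm = 1428.
    Write x = 24 + 204·t and substitute into x ≡ 2 (mod 7): 204·t ≡ 2 − 24 = -22 (mod 7).
    Reduce coefficients mod 7: 1·t ≡ 6 (mod 7).
    So t ≡ 6 (mod 7).
    Then x = 24 + 204·6 = 1248, valid modulo lcm(204, 7) = 1428: x ≡ 1248 (mod 1428).
Verify against each original: 1248 mod 17 = 7, 1248 mod 4 = 0, 1248 mod 3 = 0, 1248 mod 7 = 2.

x ≡ 1248 (mod 1428).


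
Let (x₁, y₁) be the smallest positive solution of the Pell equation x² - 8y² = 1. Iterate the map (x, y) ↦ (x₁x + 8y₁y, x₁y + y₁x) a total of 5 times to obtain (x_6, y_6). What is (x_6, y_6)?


Step 1: Find the fundamental solution (x₁, y₁) of x² - 8y² = 1.
  Expand √8 as a continued fraction. a₀ = ⌊√8⌋ = 2; iterate m_{k+1} = d_k·a_k − m_k, d_{k+1} = (8 − m_{k+1}²)/d_k, a_{k+1} = ⌊(a₀ + m_{k+1})/d_{k+1}⌋ (starting m₀ = 0, d₀ = 1), with convergents p_k = a_k·p_{k-1} + p_{k-2}, q_k = a_k·q_{k-1} + q_{k-2} (p₋₁ = 1, q₋₁ = 0):
  k = 0: a₀ = 2; p₀/q₀ = 2/1; p₀² − 8·q₀² = 4 − 8 = -4.
  k = 1: m = 2, d = 4, a = ⌊(2 + 2)/4⌋ = 1; p/q = (1·2 + 1)/(1·1 + 0) = 3/1; p² − 8·q² = 9 − 8 = 1.
  The first convergent with p² − 8·q² = 1 gives the fundamental solution (x₁, y₁) = (3, 1).
Step 2: Apply the recurrence (x_{n+1}, y_{n+1}) = (x₁x_n + 8y₁y_n, x₁y_n + y₁x_n) repeatedly.
  From (x_1, y_1) = (3, 1): x_2 = 3·3 + 8·1·1 = 17; y_2 = 3·1 + 1·3 = 6.
  From (x_2, y_2) = (17, 6): x_3 = 3·17 + 8·1·6 = 99; y_3 = 3·6 + 1·17 = 35.
  From (x_3, y_3) = (99, 35): x_4 = 3·99 + 8·1·35 = 577; y_4 = 3·35 + 1·99 = 204.
  From (x_4, y_4) = (577, 204): x_5 = 3·577 + 8·1·204 = 3363; y_5 = 3·204 + 1·577 = 1189.
  From (x_5, y_5) = (3363, 1189): x_6 = 3·3363 + 8·1·1189 = 19601; y_6 = 3·1189 + 1·3363 = 6930.
Step 3: Verify x_6² - 8·y_6² = 384199201 - 384199200 = 1 (should be 1). ✓

(x_1, y_1) = (3, 1); (x_6, y_6) = (19601, 6930).


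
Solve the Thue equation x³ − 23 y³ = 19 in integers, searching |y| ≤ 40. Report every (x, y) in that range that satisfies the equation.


The equation is x³ - 23y³ = 19. For fixed y, x³ = 23·y³ + 19, so a solution requires the RHS to be a perfect cube.
Strategy: iterate y from -40 to 40, compute RHS = 23·y³ + 19, and check whether it is a (positive or negative) perfect cube.
Check small values of y:
  y = 0: RHS = 19 is not a perfect cube.
  y = 1: RHS = 42 is not a perfect cube.
  y = -1: RHS = -4 is not a perfect cube.
  y = 2: RHS = 203 is not a perfect cube.
  y = -2: RHS = -165 is not a perfect cube.
  y = 3: RHS = 640 is not a perfect cube.
  y = -3: RHS = -602 is not a perfect cube.
Continuing the search up to |y| = 40 finds no solutions either.
No (x, y) in the scanned range satisfies the equation.

No integer solutions with |y| ≤ 40.


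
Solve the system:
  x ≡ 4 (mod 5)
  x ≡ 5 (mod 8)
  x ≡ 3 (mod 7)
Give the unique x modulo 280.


Moduli 5, 8, 7 are pairwise coprime; by CRT there is a unique solution modulo M = 5 · 8 · 7 = 280.
Solve pairwise, accumulating the modulus:
  Start with x ≡ 4 (mod 5).
  Combine with x ≡ 5 (mod 8): since gcd(5, 8) = 1, we get a unique residue mod 40.
    Write x = 4 + 5·t and substitute into x ≡ 5 (mod 8): 5·t ≡ 5 − 4 = 1 (mod 8).
    The inverse of 5 mod 8 is 5 (since 5·5 = 25 = 3·8 + 1), so t ≡ 5·1 = 5 ≡ 5 (mod 8).
    Then x = 4 + 5·5 = 29, valid modulo lcm(5, 8) = 40: x ≡ 29 (mod 40).
  Combine with x ≡ 3 (mod 7): since gcd(40, 7) = 1, we get a unique residue mod 280.
    Write x = 29 + 40·t and substitute into x ≡ 3 (mod 7): 40·t ≡ 3 − 29 = -26 (mod 7).
    Reduce coefficients mod 7: 5·t ≡ 2 (mod 7).
    The inverse of 5 mod 7 is 3 (since 5·3 = 15 = 2·7 + 1), so t ≡ 3·2 = 6 ≡ 6 (mod 7).
    Then x = 29 + 40·6 = 269, valid modulo lcm(40, 7) = 280: x ≡ 269 (mod 280).
Verify: 269 mod 5 = 4 ✓, 269 mod 8 = 5 ✓, 269 mod 7 = 3 ✓.

x ≡ 269 (mod 280).


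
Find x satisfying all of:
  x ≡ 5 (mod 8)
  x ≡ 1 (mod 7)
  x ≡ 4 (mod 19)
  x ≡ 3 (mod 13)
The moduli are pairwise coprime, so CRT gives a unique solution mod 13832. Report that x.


Product of moduli M = 8 · 7 · 19 · 13 = 13832.
Merge one congruence at a time:
  Start: x ≡ 5 (mod 8).
  Combine with x ≡ 1 (mod 7); new modulus lcm = 56.
    Write x = 5 + 8·t and substitute into x ≡ 1 (mod 7): 8·t ≡ 1 − 5 = -4 (mod 7).
    Reduce coefficients mod 7: 1·t ≡ 3 (mod 7).
    So t ≡ 3 (mod 7).
    Then x = 5 + 8·3 = 29, valid modulo lcm(8, 7) = 56: x ≡ 29 (mod 56).
  Combine with x ≡ 4 (mod 19); new modulus lcm = 1064.
    Write x = 29 + 56·t and substitute into x ≡ 4 (mod 19): 56·t ≡ 4 − 29 = -25 (mod 19).
    Reduce coefficients mod 19: 18·t ≡ 13 (mod 19).
    The inverse of 18 mod 19 is 18 (since 18·18 = 324 = 17·19 + 1), so t ≡ 18·13 = 234 ≡ 6 (mod 19).
    Then x = 29 + 56·6 = 365, valid modulo lcm(56, 19) = 1064: x ≡ 365 (mod 1064).
  Combine with x ≡ 3 (mod 13); new modulus lcm = 13832.
    Write x = 365 + 1064·t and substitute into x ≡ 3 (mod 13): 1064·t ≡ 3 − 365 = -362 (mod 13).
    Reduce coefficients mod 13: 11·t ≡ 2 (mod 13).
    The inverse of 11 mod 13 is 6 (since 11·6 = 66 = 5·13 + 1), so t ≡ 6·2 = 12 ≡ 12 (mod 13).
    Then x = 365 + 1064·12 = 13133, valid modulo lcm(1064, 13) = 13832: x ≡ 13133 (mod 13832).
Verify against each original: 13133 mod 8 = 5, 13133 mod 7 = 1, 13133 mod 19 = 4, 13133 mod 13 = 3.

x ≡ 13133 (mod 13832).


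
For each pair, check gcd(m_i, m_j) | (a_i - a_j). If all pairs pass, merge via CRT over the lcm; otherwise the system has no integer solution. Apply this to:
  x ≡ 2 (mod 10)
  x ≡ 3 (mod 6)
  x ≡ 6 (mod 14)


Moduli 10, 6, 14 are not pairwise coprime, so CRT works modulo lcm(m_i) when all pairwise compatibility conditions hold.
Pairwise compatibility: gcd(m_i, m_j) must divide a_i - a_j for every pair.
Merge one congruence at a time:
  Start: x ≡ 2 (mod 10).
  Combine with x ≡ 3 (mod 6): gcd(10, 6) = 2, and 3 - 2 = 1 is NOT divisible by 2.
    ⇒ system is inconsistent (no integer solution).

No solution (the system is inconsistent).


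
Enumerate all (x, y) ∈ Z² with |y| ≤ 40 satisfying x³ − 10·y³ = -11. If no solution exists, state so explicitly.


The equation is x³ - 10y³ = -11. For fixed y, x³ = 10·y³ − 11, so a solution requires the RHS to be a perfect cube.
Strategy: iterate y from -40 to 40, compute RHS = 10·y³ − 11, and check whether it is a (positive or negative) perfect cube.
Check small values of y:
  y = 0: RHS = -11 is not a perfect cube.
  y = 1: RHS = -1 = (-1)³ ⇒ x = -1 works.
  y = -1: RHS = -21 is not a perfect cube.
  y = 2: RHS = 69 is not a perfect cube.
  y = -2: RHS = -91 is not a perfect cube.
  y = 3: RHS = 259 is not a perfect cube.
  y = -3: RHS = -281 is not a perfect cube.
Continuing the search up to |y| = 40 finds no further solutions beyond those listed.
Collected solutions: (-1, 1).

Solutions (with |y| ≤ 40): (-1, 1).


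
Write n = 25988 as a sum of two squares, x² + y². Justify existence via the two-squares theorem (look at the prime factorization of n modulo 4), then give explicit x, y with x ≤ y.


Step 1: Factor n = 25988 = 2^2 · 73 · 89.
Step 2: Check the mod-4 condition on each prime factor: 2 = 2 (special); 73 ≡ 1 (mod 4), exponent 1; 89 ≡ 1 (mod 4), exponent 1.
All primes ≡ 3 (mod 4) appear to even exponent (or don't appear), so by the two-squares theorem n IS expressible as a sum of two squares.
Step 3: Build a representation. Group n = k² · m with k = 2 and m = 73 · 89 = 6497 (a product of primes ≡ 1 (mod 4)); a representation of m scales to one of n via (k·x)² + (k·y)² = k²(x² + y²). Each prime p ≡ 1 (mod 4) is itself a sum of two squares; find a² by testing p − a² for a perfect square:
  73: 73 − 1² = 72, 73 − 2² = 69, 73 − 3² = 64 = 8² ⇒ 73 = 3² + 8².
  89: 89 − 1² = 88, 89 − 2² = 85, 89 − 3² = 80, 89 − 4² = 73, 89 − 5² = 64 = 8² ⇒ 89 = 5² + 8².
  Combine using the Brahmagupta–Fibonacci identity (a² + b²)(c² + d²) = (ac − bd)² + (ad + bc)² = (ac + bd)² + (ad − bc)²:
  73 · 89 = 6497: from (3² + 8²)(5² + 8²), take (3·5 − 8·8, 3·8 + 8·5) = (15 − 64, 24 + 40) = (-49, 64); dropping signs (only squares matter) gives (49, 64); check 49² + 64² = 2401 + 4096 = 6497 ✓.
  Scale by k = 2: (2·49, 2·64) = (98, 128).
Step 4: Order so x ≤ y and verify: 98² + 128² = 9604 + 16384 = 25988 = n. ✓

n = 25988 = 98² + 128² (one valid representation with x ≤ y).


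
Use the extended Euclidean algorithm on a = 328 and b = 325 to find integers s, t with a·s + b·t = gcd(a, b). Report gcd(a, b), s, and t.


Euclidean algorithm on (328, 325) — divide until remainder is 0:
  328 = 1 · 325 + 3
  325 = 108 · 3 + 1
  3 = 3 · 1 + 0
gcd(328, 325) = 1.
Track Bezout coefficients alongside the remainders: start with r₀ = 328 = a·1 + b·0 (s = 1, t = 0) and r₁ = 325 = a·0 + b·1 (s = 0, t = 1); each new remainder r_{k+1} = r_{k-1} − q_k·r_k inherits s_{k+1} = s_{k-1} − q_k·s_k, t_{k+1} = t_{k-1} − q_k·t_k, so r_k = a·s_k + b·t_k at every step:
  q = 1: r = 3, s = 1 − 1·0 = 1, t = 0 − 1·1 = -1  (check: 328·1 + 325·(-1) = 3)
  q = 108: r = 1, s = 0 − 108·1 = -108, t = 1 − 108·(-1) = 109  (check: 328·(-108) + 325·109 = 1)
The row with r = 1 (the gcd) gives the Bezout coefficients s = -108, t = 109.
Result: 328 · (-108) + 325 · (109) = 1.

gcd(328, 325) = 1; s = -108, t = 109 (check: 328·(-108) + 325·109 = 1).


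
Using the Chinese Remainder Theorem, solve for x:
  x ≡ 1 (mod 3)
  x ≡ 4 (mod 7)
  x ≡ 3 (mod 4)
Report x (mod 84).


Moduli 3, 7, 4 are pairwise coprime; by CRT there is a unique solution modulo M = 3 · 7 · 4 = 84.
Solve pairwise, accumulating the modulus:
  Start with x ≡ 1 (mod 3).
  Combine with x ≡ 4 (mod 7): since gcd(3, 7) = 1, we get a unique residue mod 21.
    Write x = 1 + 3·t and substitute into x ≡ 4 (mod 7): 3·t ≡ 4 − 1 = 3 (mod 7).
    The inverse of 3 mod 7 is 5 (since 3·5 = 15 = 2·7 + 1), so t ≡ 5·3 = 15 ≡ 1 (mod 7).
    Then x = 1 + 3·1 = 4, valid modulo lcm(3, 7) = 21: x ≡ 4 (mod 21).
  Combine with x ≡ 3 (mod 4): since gcd(21, 4) = 1, we get a unique residue mod 84.
    Write x = 4 + 21·t and substitute into x ≡ 3 (mod 4): 21·t ≡ 3 − 4 = -1 (mod 4).
    Reduce coefficients mod 4: 1·t ≡ 3 (mod 4).
    So t ≡ 3 (mod 4).
    Then x = 4 + 21·3 = 67, valid modulo lcm(21, 4) = 84: x ≡ 67 (mod 84).
Verify: 67 mod 3 = 1 ✓, 67 mod 7 = 4 ✓, 67 mod 4 = 3 ✓.

x ≡ 67 (mod 84).


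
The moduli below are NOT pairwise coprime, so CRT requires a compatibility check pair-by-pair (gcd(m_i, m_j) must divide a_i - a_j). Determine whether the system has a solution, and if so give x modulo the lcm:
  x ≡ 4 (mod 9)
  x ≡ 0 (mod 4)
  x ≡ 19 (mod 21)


Moduli 9, 4, 21 are not pairwise coprime, so CRT works modulo lcm(m_i) when all pairwise compatibility conditions hold.
Pairwise compatibility: gcd(m_i, m_j) must divide a_i - a_j for every pair.
Merge one congruence at a time:
  Start: x ≡ 4 (mod 9).
  Combine with x ≡ 0 (mod 4): gcd(9, 4) = 1; 0 - 4 = -4, which IS divisible by 1, so compatible.
    Write x = 4 + 9·t and substitute into x ≡ 0 (mod 4): 9·t ≡ 0 − 4 = -4 (mod 4).
    Reduce coefficients mod 4: 1·t ≡ 0 (mod 4).
    So t ≡ 0 (mod 4).
    Then x = 4 + 9·0 = 4, valid modulo lcm(9, 4) = 36: x ≡ 4 (mod 36).
  Combine with x ≡ 19 (mod 21): gcd(36, 21) = 3; 19 - 4 = 15, which IS divisible by 3, so compatible.
    Write x = 4 + 36·t and substitute into x ≡ 19 (mod 21): 36·t ≡ 19 − 4 = 15 (mod 21).
    Divide the congruence (and modulus) by g = 3: 12·t ≡ 5 (mod 7).
    Reduce coefficients mod 7: 5·t ≡ 5 (mod 7).
    The inverse of 5 mod 7 is 3 (since 5·3 = 15 = 2·7 + 1), so t ≡ 3·5 = 15 ≡ 1 (mod 7).
    Then x = 4 + 36·1 = 40, valid modulo lcm(36, 21) = 252: x ≡ 40 (mod 252).
Verify: 40 mod 9 = 4, 40 mod 4 = 0, 40 mod 21 = 19.

x ≡ 40 (mod 252).


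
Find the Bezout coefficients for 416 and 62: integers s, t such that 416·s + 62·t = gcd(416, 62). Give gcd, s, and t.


Euclidean algorithm on (416, 62) — divide until remainder is 0:
  416 = 6 · 62 + 44
  62 = 1 · 44 + 18
  44 = 2 · 18 + 8
  18 = 2 · 8 + 2
  8 = 4 · 2 + 0
gcd(416, 62) = 2.
Track Bezout coefficients alongside the remainders: start with r₀ = 416 = a·1 + b·0 (s = 1, t = 0) and r₁ = 62 = a·0 + b·1 (s = 0, t = 1); each new remainder r_{k+1} = r_{k-1} − q_k·r_k inherits s_{k+1} = s_{k-1} − q_k·s_k, t_{k+1} = t_{k-1} − q_k·t_k, so r_k = a·s_k + b·t_k at every step:
  q = 6: r = 44, s = 1 − 6·0 = 1, t = 0 − 6·1 = -6  (check: 416·1 + 62·(-6) = 44)
  q = 1: r = 18, s = 0 − 1·1 = -1, t = 1 − 1·(-6) = 7  (check: 416·(-1) + 62·7 = 18)
  q = 2: r = 8, s = 1 − 2·(-1) = 3, t = -6 − 2·7 = -20  (check: 416·3 + 62·(-20) = 8)
  q = 2: r = 2, s = -1 − 2·3 = -7, t = 7 − 2·(-20) = 47  (check: 416·(-7) + 62·47 = 2)
The row with r = 2 (the gcd) gives the Bezout coefficients s = -7, t = 47.
Result: 416 · (-7) + 62 · (47) = 2.

gcd(416, 62) = 2; s = -7, t = 47 (check: 416·(-7) + 62·47 = 2).


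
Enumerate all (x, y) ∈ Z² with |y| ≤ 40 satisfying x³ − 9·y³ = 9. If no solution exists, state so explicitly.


The equation is x³ - 9y³ = 9. For fixed y, x³ = 9·y³ + 9, so a solution requires the RHS to be a perfect cube.
Strategy: iterate y from -40 to 40, compute RHS = 9·y³ + 9, and check whether it is a (positive or negative) perfect cube.
Check small values of y:
  y = 0: RHS = 9 is not a perfect cube.
  y = 1: RHS = 18 is not a perfect cube.
  y = -1: RHS = 0 = (0)³ ⇒ x = 0 works.
  y = 2: RHS = 81 is not a perfect cube.
  y = -2: RHS = -63 is not a perfect cube.
  y = 3: RHS = 252 is not a perfect cube.
  y = -3: RHS = -234 is not a perfect cube.
Continuing the search up to |y| = 40 finds no further solutions beyond those listed.
Collected solutions: (0, -1).

Solutions (with |y| ≤ 40): (0, -1).


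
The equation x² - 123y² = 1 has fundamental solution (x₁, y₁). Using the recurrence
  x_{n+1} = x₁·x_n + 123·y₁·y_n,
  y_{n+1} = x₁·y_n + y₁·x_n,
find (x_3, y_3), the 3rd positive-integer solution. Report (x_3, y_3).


Step 1: Find the fundamental solution (x₁, y₁) of x² - 123y² = 1.
  Expand √123 as a continued fraction. a₀ = ⌊√123⌋ = 11; iterate m_{k+1} = d_k·a_k − m_k, d_{k+1} = (123 − m_{k+1}²)/d_k, a_{k+1} = ⌊(a₀ + m_{k+1})/d_{k+1}⌋ (starting m₀ = 0, d₀ = 1), with convergents p_k = a_k·p_{k-1} + p_{k-2}, q_k = a_k·q_{k-1} + q_{k-2} (p₋₁ = 1, q₋₁ = 0):
  k = 0: a₀ = 11; p₀/q₀ = 11/1; p₀² − 123·q₀² = 121 − 123 = -2.
  k = 1: m = 11, d = 2, a = ⌊(11 + 11)/2⌋ = 11; p/q = (11·11 + 1)/(11·1 + 0) = 122/11; p² − 123·q² = 14884 − 14883 = 1.
  The first convergent with p² − 123·q² = 1 gives the fundamental solution (x₁, y₁) = (122, 11).
Step 2: Apply the recurrence (x_{n+1}, y_{n+1}) = (x₁x_n + 123y₁y_n, x₁y_n + y₁x_n) repeatedly.
  From (x_1, y_1) = (122, 11): x_2 = 122·122 + 123·11·11 = 29767; y_2 = 122·11 + 11·122 = 2684.
  From (x_2, y_2) = (29767, 2684): x_3 = 122·29767 + 123·11·2684 = 7263026; y_3 = 122·2684 + 11·29767 = 654885.
Step 3: Verify x_3² - 123·y_3² = 52751546676676 - 52751546676675 = 1 (should be 1). ✓

(x_1, y_1) = (122, 11); (x_3, y_3) = (7263026, 654885).


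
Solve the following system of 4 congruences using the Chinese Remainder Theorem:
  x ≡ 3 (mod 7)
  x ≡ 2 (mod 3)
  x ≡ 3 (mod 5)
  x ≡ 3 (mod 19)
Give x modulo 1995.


Product of moduli M = 7 · 3 · 5 · 19 = 1995.
Merge one congruence at a time:
  Start: x ≡ 3 (mod 7).
  Combine with x ≡ 2 (mod 3); new modulus lcm = 21.
    Write x = 3 + 7·t and substitute into x ≡ 2 (mod 3): 7·t ≡ 2 − 3 = -1 (mod 3).
    Reduce coefficients mod 3: 1·t ≡ 2 (mod 3).
    So t ≡ 2 (mod 3).
    Then x = 3 + 7·2 = 17, valid modulo lcm(7, 3) = 21: x ≡ 17 (mod 21).
  Combine with x ≡ 3 (mod 5); new modulus lcm = 105.
    Write x = 17 + 21·t and substitute into x ≡ 3 (mod 5): 21·t ≡ 3 − 17 = -14 (mod 5).
    Reduce coefficients mod 5: 1·t ≡ 1 (mod 5).
    So t ≡ 1 (mod 5).
    Then x = 17 + 21·1 = 38, valid modulo lcm(21, 5) = 105: x ≡ 38 (mod 105).
  Combine with x ≡ 3 (mod 19); new modulus lcm = 1995.
    Write x = 38 + 105·t and substitute into x ≡ 3 (mod 19): 105·t ≡ 3 − 38 = -35 (mod 19).
    Reduce coefficients mod 19: 10·t ≡ 3 (mod 19).
    The inverse of 10 mod 19 is 2 (since 10·2 = 20 = 1·19 + 1), so t ≡ 2·3 = 6 ≡ 6 (mod 19).
    Then x = 38 + 105·6 = 668, valid modulo lcm(105, 19) = 1995: x ≡ 668 (mod 1995).
Verify against each original: 668 mod 7 = 3, 668 mod 3 = 2, 668 mod 5 = 3, 668 mod 19 = 3.

x ≡ 668 (mod 1995).


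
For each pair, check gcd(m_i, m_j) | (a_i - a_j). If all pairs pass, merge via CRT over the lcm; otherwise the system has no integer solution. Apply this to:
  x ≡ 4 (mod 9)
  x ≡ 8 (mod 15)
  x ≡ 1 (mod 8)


Moduli 9, 15, 8 are not pairwise coprime, so CRT works modulo lcm(m_i) when all pairwise compatibility conditions hold.
Pairwise compatibility: gcd(m_i, m_j) must divide a_i - a_j for every pair.
Merge one congruence at a time:
  Start: x ≡ 4 (mod 9).
  Combine with x ≡ 8 (mod 15): gcd(9, 15) = 3, and 8 - 4 = 4 is NOT divisible by 3.
    ⇒ system is inconsistent (no integer solution).

No solution (the system is inconsistent).


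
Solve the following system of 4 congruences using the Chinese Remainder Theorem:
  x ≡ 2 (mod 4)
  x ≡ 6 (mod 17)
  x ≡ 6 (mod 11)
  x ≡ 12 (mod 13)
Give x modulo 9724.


Product of moduli M = 4 · 17 · 11 · 13 = 9724.
Merge one congruence at a time:
  Start: x ≡ 2 (mod 4).
  Combine with x ≡ 6 (mod 17); new modulus lcm = 68.
    Write x = 2 + 4·t and substitute into x ≡ 6 (mod 17): 4·t ≡ 6 − 2 = 4 (mod 17).
    The inverse of 4 mod 17 is 13 (since 4·13 = 52 = 3·17 + 1), so t ≡ 13·4 = 52 ≡ 1 (mod 17).
    Then x = 2 + 4·1 = 6, valid modulo lcm(4, 17) = 68: x ≡ 6 (mod 68).
  Combine with x ≡ 6 (mod 11); new modulus lcm = 748.
    Write x = 6 + 68·t and substitute into x ≡ 6 (mod 11): 68·t ≡ 6 − 6 = 0 (mod 11).
    Reduce coefficients mod 11: 2·t ≡ 0 (mod 11).
    The inverse of 2 mod 11 is 6 (since 2·6 = 12 = 1·11 + 1), so t ≡ 6·0 = 0 ≡ 0 (mod 11).
    Then x = 6 + 68·0 = 6, valid modulo lcm(68, 11) = 748: x ≡ 6 (mod 748).
  Combine with x ≡ 12 (mod 13); new modulus lcm = 9724.
    Write x = 6 + 748·t and substitute into x ≡ 12 (mod 13): 748·t ≡ 12 − 6 = 6 (mod 13).
    Reduce coefficients mod 13: 7·t ≡ 6 (mod 13).
    The inverse of 7 mod 13 is 2 (since 7·2 = 14 = 1·13 + 1), so t ≡ 2·6 = 12 ≡ 12 (mod 13).
    Then x = 6 + 748·12 = 8982, valid modulo lcm(748, 13) = 9724: x ≡ 8982 (mod 9724).
Verify against each original: 8982 mod 4 = 2, 8982 mod 17 = 6, 8982 mod 11 = 6, 8982 mod 13 = 12.

x ≡ 8982 (mod 9724).


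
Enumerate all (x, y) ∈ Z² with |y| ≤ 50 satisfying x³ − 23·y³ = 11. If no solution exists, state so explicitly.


The equation is x³ - 23y³ = 11. For fixed y, x³ = 23·y³ + 11, so a solution requires the RHS to be a perfect cube.
Strategy: iterate y from -50 to 50, compute RHS = 23·y³ + 11, and check whether it is a (positive or negative) perfect cube.
Check small values of y:
  y = 0: RHS = 11 is not a perfect cube.
  y = 1: RHS = 34 is not a perfect cube.
  y = -1: RHS = -12 is not a perfect cube.
  y = 2: RHS = 195 is not a perfect cube.
  y = -2: RHS = -173 is not a perfect cube.
  y = 3: RHS = 632 is not a perfect cube.
  y = -3: RHS = -610 is not a perfect cube.
Continuing the search up to |y| = 50 finds no solutions either.
No (x, y) in the scanned range satisfies the equation.

No integer solutions with |y| ≤ 50.


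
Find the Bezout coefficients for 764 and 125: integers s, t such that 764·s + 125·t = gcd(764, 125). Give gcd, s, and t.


Euclidean algorithm on (764, 125) — divide until remainder is 0:
  764 = 6 · 125 + 14
  125 = 8 · 14 + 13
  14 = 1 · 13 + 1
  13 = 13 · 1 + 0
gcd(764, 125) = 1.
Track Bezout coefficients alongside the remainders: start with r₀ = 764 = a·1 + b·0 (s = 1, t = 0) and r₁ = 125 = a·0 + b·1 (s = 0, t = 1); each new remainder r_{k+1} = r_{k-1} − q_k·r_k inherits s_{k+1} = s_{k-1} − q_k·s_k, t_{k+1} = t_{k-1} − q_k·t_k, so r_k = a·s_k + b·t_k at every step:
  q = 6: r = 14, s = 1 − 6·0 = 1, t = 0 − 6·1 = -6  (check: 764·1 + 125·(-6) = 14)
  q = 8: r = 13, s = 0 − 8·1 = -8, t = 1 − 8·(-6) = 49  (check: 764·(-8) + 125·49 = 13)
  q = 1: r = 1, s = 1 − 1·(-8) = 9, t = -6 − 1·49 = -55  (check: 764·9 + 125·(-55) = 1)
The row with r = 1 (the gcd) gives the Bezout coefficients s = 9, t = -55.
Result: 764 · (9) + 125 · (-55) = 1.

gcd(764, 125) = 1; s = 9, t = -55 (check: 764·9 + 125·(-55) = 1).


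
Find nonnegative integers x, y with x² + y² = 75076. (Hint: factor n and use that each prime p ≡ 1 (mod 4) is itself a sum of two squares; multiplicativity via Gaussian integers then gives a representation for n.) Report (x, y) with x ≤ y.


Step 1: Factor n = 75076 = 2^2 · 137^2.
Step 2: Check the mod-4 condition on each prime factor: 2 = 2 (special); 137 ≡ 1 (mod 4), exponent 2.
All primes ≡ 3 (mod 4) appear to even exponent (or don't appear), so by the two-squares theorem n IS expressible as a sum of two squares.
Step 3: Build a representation. Group n = k² · m with k = 2 and m = 137 · 137 = 18769 (a product of primes ≡ 1 (mod 4)); a representation of m scales to one of n via (k·x)² + (k·y)² = k²(x² + y²). Each prime p ≡ 1 (mod 4) is itself a sum of two squares; find a² by testing p − a² for a perfect square:
  137: 137 − 1² = 136, 137 − 2² = 133, 137 − 3² = 128, 137 − 4² = 121 = 11² ⇒ 137 = 4² + 11².
  Combine using the Brahmagupta–Fibonacci identity (a² + b²)(c² + d²) = (ac − bd)² + (ad + bc)² = (ac + bd)² + (ad − bc)²:
  137 · 137 = 18769: from (4² + 11²)(4² + 11²), take (4·4 − 11·11, 4·11 + 11·4) = (16 − 121, 44 + 44) = (-105, 88); dropping signs (only squares matter) gives (105, 88); check 105² + 88² = 11025 + 7744 = 18769 ✓.
  Scale by k = 2: (2·105, 2·88) = (210, 176).
Step 4: Order so x ≤ y and verify: 176² + 210² = 30976 + 44100 = 75076 = n. ✓

n = 75076 = 176² + 210² (one valid representation with x ≤ y).


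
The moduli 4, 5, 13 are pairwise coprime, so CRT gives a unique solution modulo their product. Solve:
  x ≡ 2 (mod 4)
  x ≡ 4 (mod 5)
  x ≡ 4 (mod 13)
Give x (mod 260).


Moduli 4, 5, 13 are pairwise coprime; by CRT there is a unique solution modulo M = 4 · 5 · 13 = 260.
Solve pairwise, accumulating the modulus:
  Start with x ≡ 2 (mod 4).
  Combine with x ≡ 4 (mod 5): since gcd(4, 5) = 1, we get a unique residue mod 20.
    Write x = 2 + 4·t and substitute into x ≡ 4 (mod 5): 4·t ≡ 4 − 2 = 2 (mod 5).
    The inverse of 4 mod 5 is 4 (since 4·4 = 16 = 3·5 + 1), so t ≡ 4·2 = 8 ≡ 3 (mod 5).
    Then x = 2 + 4·3 = 14, valid modulo lcm(4, 5) = 20: x ≡ 14 (mod 20).
  Combine with x ≡ 4 (mod 13): since gcd(20, 13) = 1, we get a unique residue mod 260.
    Write x = 14 + 20·t and substitute into x ≡ 4 (mod 13): 20·t ≡ 4 − 14 = -10 (mod 13).
    Reduce coefficients mod 13: 7·t ≡ 3 (mod 13).
    The inverse of 7 mod 13 is 2 (since 7·2 = 14 = 1·13 + 1), so t ≡ 2·3 = 6 ≡ 6 (mod 13).
    Then x = 14 + 20·6 = 134, valid modulo lcm(20, 13) = 260: x ≡ 134 (mod 260).
Verify: 134 mod 4 = 2 ✓, 134 mod 5 = 4 ✓, 134 mod 13 = 4 ✓.

x ≡ 134 (mod 260).
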